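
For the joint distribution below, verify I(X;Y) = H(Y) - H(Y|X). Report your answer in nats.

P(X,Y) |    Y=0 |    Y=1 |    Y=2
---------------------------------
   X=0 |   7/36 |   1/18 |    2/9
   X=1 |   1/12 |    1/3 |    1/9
I(X;Y) = 0.1503 nats

Mutual information has multiple equivalent forms:
- I(X;Y) = H(X) - H(X|Y)
- I(X;Y) = H(Y) - H(Y|X)
- I(X;Y) = H(X) + H(Y) - H(X,Y)

Computing all quantities:
H(X) = 0.6916, H(Y) = 1.0893, H(X,Y) = 1.6307
H(X|Y) = 0.5413, H(Y|X) = 0.9391

Verification:
H(X) - H(X|Y) = 0.6916 - 0.5413 = 0.1503
H(Y) - H(Y|X) = 1.0893 - 0.9391 = 0.1503
H(X) + H(Y) - H(X,Y) = 0.6916 + 1.0893 - 1.6307 = 0.1503

All forms give I(X;Y) = 0.1503 nats. ✓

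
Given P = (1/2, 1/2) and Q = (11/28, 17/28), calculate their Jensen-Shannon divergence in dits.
0.0025 dits

Jensen-Shannon divergence is:
JSD(P||Q) = 0.5 × D_KL(P||M) + 0.5 × D_KL(Q||M)
where M = 0.5 × (P + Q) is the mixture distribution.

M = 0.5 × (1/2, 1/2) + 0.5 × (11/28, 17/28) = (0.446429, 0.553571)

D_KL(P||M) = 0.0025 dits
D_KL(Q||M) = 0.0025 dits

JSD(P||Q) = 0.5 × 0.0025 + 0.5 × 0.0025 = 0.0025 dits

Unlike KL divergence, JSD is symmetric and bounded: 0 ≤ JSD ≤ log(2).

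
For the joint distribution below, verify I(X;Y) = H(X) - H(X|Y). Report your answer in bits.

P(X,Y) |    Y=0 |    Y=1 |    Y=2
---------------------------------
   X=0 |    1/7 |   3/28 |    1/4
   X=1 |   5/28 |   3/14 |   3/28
I(X;Y) = 0.0715 bits

Mutual information has multiple equivalent forms:
- I(X;Y) = H(X) - H(X|Y)
- I(X;Y) = H(Y) - H(Y|X)
- I(X;Y) = H(X) + H(Y) - H(X,Y)

Computing all quantities:
H(X) = 1.0000, H(Y) = 1.5831, H(X,Y) = 2.5116
H(X|Y) = 0.9285, H(Y|X) = 1.5116

Verification:
H(X) - H(X|Y) = 1.0000 - 0.9285 = 0.0715
H(Y) - H(Y|X) = 1.5831 - 1.5116 = 0.0715
H(X) + H(Y) - H(X,Y) = 1.0000 + 1.5831 - 2.5116 = 0.0715

All forms give I(X;Y) = 0.0715 bits. ✓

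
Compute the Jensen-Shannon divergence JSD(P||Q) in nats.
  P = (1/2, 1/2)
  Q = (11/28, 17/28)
0.0058 nats

Jensen-Shannon divergence is:
JSD(P||Q) = 0.5 × D_KL(P||M) + 0.5 × D_KL(Q||M)
where M = 0.5 × (P + Q) is the mixture distribution.

M = 0.5 × (1/2, 1/2) + 0.5 × (11/28, 17/28) = (0.446429, 0.553571)

D_KL(P||M) = 0.0058 nats
D_KL(Q||M) = 0.0059 nats

JSD(P||Q) = 0.5 × 0.0058 + 0.5 × 0.0059 = 0.0058 nats

Unlike KL divergence, JSD is symmetric and bounded: 0 ≤ JSD ≤ log(2).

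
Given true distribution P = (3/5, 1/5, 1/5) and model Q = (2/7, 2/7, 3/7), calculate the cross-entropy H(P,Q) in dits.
0.5088 dits

Cross-entropy: H(P,Q) = -Σ p(x) log q(x)

Alternatively: H(P,Q) = H(P) + D_KL(P||Q)
H(P) = 0.4127 dits
D_KL(P||Q) = 0.0962 dits

H(P,Q) = 0.4127 + 0.0962 = 0.5088 dits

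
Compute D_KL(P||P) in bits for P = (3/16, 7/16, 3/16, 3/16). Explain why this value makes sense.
0.0000 bits

KL divergence satisfies the Gibbs inequality: D_KL(P||Q) ≥ 0 for all distributions P, Q.

D_KL(P||Q) = Σ p(x) log(p(x)/q(x))
Each term is p(x) × log_2(p(x)/p(x)) = p(x) × log_2(1) = 0, so the sum is 0.
D_KL(P||Q) = 0.0000 bits

When P = Q, the KL divergence is exactly 0, as there is no 'divergence' between identical distributions.

This non-negativity is a fundamental property: relative entropy cannot be negative because it measures how different Q is from P.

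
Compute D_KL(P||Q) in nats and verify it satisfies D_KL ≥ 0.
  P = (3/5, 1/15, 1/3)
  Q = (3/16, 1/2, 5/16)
0.5851 nats

KL divergence satisfies the Gibbs inequality: D_KL(P||Q) ≥ 0 for all distributions P, Q.

D_KL(P||Q) = Σ p(x) log(p(x)/q(x))
Term by term:
  x=0: 3/5 × log_e[(3/5)/(3/16)] = 0.6979
  x=1: 1/15 × log_e[(1/15)/(1/2)] = -0.1343
  x=2: 1/3 × log_e[(1/3)/(5/16)] = 0.0215
D_KL(P||Q) = 0.5851 nats

D_KL(P||Q) = 0.5851 ≥ 0 ✓

This non-negativity is a fundamental property: relative entropy cannot be negative because it measures how different Q is from P.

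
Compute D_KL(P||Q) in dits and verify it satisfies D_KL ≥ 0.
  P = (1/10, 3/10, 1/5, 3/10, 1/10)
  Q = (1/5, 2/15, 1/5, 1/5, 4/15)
0.0858 dits

KL divergence satisfies the Gibbs inequality: D_KL(P||Q) ≥ 0 for all distributions P, Q.

D_KL(P||Q) = Σ p(x) log(p(x)/q(x))
Term by term:
  x=0: 1/10 × log_10[(1/10)/(1/5)] = -0.0301
  x=1: 3/10 × log_10[(3/10)/(2/15)] = 0.1057
  x=2: 1/5 × log_10[(1/5)/(1/5)] = 0.0000
  x=3: 3/10 × log_10[(3/10)/(1/5)] = 0.0528
  x=4: 1/10 × log_10[(1/10)/(4/15)] = -0.0426
D_KL(P||Q) = 0.0858 dits

D_KL(P||Q) = 0.0858 ≥ 0 ✓

This non-negativity is a fundamental property: relative entropy cannot be negative because it measures how different Q is from P.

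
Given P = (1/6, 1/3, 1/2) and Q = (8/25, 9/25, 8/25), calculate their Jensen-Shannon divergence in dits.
0.0098 dits

Jensen-Shannon divergence is:
JSD(P||Q) = 0.5 × D_KL(P||M) + 0.5 × D_KL(Q||M)
where M = 0.5 × (P + Q) is the mixture distribution.

M = 0.5 × (1/6, 1/3, 1/2) + 0.5 × (8/25, 9/25, 8/25) = (0.243333, 0.346667, 0.41)

D_KL(P||M) = 0.0100 dits
D_KL(Q||M) = 0.0095 dits

JSD(P||Q) = 0.5 × 0.0100 + 0.5 × 0.0095 = 0.0098 dits

Unlike KL divergence, JSD is symmetric and bounded: 0 ≤ JSD ≤ log(2).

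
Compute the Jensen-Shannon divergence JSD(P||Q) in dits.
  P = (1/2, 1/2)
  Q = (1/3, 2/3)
0.0062 dits

Jensen-Shannon divergence is:
JSD(P||Q) = 0.5 × D_KL(P||M) + 0.5 × D_KL(Q||M)
where M = 0.5 × (P + Q) is the mixture distribution.

M = 0.5 × (1/2, 1/2) + 0.5 × (1/3, 2/3) = (5/12, 7/12)

D_KL(P||M) = 0.0061 dits
D_KL(Q||M) = 0.0064 dits

JSD(P||Q) = 0.5 × 0.0061 + 0.5 × 0.0064 = 0.0062 dits

Unlike KL divergence, JSD is symmetric and bounded: 0 ≤ JSD ≤ log(2).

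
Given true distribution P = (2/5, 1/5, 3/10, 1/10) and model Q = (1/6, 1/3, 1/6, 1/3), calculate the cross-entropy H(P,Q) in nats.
1.5838 nats

Cross-entropy: H(P,Q) = -Σ p(x) log q(x)

Alternatively: H(P,Q) = H(P) + D_KL(P||Q)
H(P) = 1.2799 nats
D_KL(P||Q) = 0.3040 nats

H(P,Q) = 1.2799 + 0.3040 = 1.5838 nats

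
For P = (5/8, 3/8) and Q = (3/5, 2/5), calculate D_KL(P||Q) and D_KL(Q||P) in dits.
D_KL(P||Q) = 0.0006, D_KL(Q||P) = 0.0006

KL divergence is not symmetric: D_KL(P||Q) ≠ D_KL(Q||P) in general.

D_KL(P||Q) = 0.0006 dits
D_KL(Q||P) = 0.0006 dits

In this case they happen to be equal (to 4 decimal places).

This asymmetry is why KL divergence is not a true distance metric.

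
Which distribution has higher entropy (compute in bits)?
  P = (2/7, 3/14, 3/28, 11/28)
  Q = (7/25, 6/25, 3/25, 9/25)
Q

Computing entropies in bits:
H(P) = 1.8674
H(Q) = 1.9060

Distribution Q has higher entropy.

Intuition: The distribution closer to uniform (more spread out) has higher entropy.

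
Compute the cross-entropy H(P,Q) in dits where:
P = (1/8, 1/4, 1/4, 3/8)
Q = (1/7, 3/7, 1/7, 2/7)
0.6129 dits

Cross-entropy: H(P,Q) = -Σ p(x) log q(x)

Alternatively: H(P,Q) = H(P) + D_KL(P||Q)
H(P) = 0.5737 dits
D_KL(P||Q) = 0.0393 dits

H(P,Q) = 0.5737 + 0.0393 = 0.6129 dits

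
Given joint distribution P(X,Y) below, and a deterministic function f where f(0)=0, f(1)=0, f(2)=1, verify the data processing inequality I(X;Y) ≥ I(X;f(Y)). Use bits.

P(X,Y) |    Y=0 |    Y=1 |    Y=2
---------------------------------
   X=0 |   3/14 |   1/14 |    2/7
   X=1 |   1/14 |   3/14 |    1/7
I(X;Y) = 0.1281, I(X;f(Y)) = 0.0202, inequality holds: 0.1281 ≥ 0.0202

Data Processing Inequality: For any Markov chain X → Y → Z, we have I(X;Y) ≥ I(X;Z).

Here Z = f(Y) is a deterministic function of Y, forming X → Y → Z.

Original I(X;Y) = 0.1281 bits

After applying f:
P(X,Z) where Z=f(Y):
- P(X,Z=0) = P(X,Y=0) + P(X,Y=1)
- P(X,Z=1) = P(X,Y=2)

I(X;Z) = I(X;f(Y)) = 0.0202 bits

Verification: 0.1281 ≥ 0.0202 ✓

Information cannot be created by processing; the function f can only lose information about X.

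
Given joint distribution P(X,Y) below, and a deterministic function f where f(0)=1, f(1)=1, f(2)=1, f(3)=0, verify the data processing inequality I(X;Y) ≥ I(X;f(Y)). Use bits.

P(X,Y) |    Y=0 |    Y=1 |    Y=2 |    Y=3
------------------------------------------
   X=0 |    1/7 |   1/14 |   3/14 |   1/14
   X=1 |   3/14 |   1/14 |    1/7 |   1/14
I(X;Y) = 0.0207, I(X;f(Y)) = 0.0000, inequality holds: 0.0207 ≥ 0.0000

Data Processing Inequality: For any Markov chain X → Y → Z, we have I(X;Y) ≥ I(X;Z).

Here Z = f(Y) is a deterministic function of Y, forming X → Y → Z.

Original I(X;Y) = 0.0207 bits

After applying f:
P(X,Z) where Z=f(Y):
- P(X,Z=0) = P(X,Y=3)
- P(X,Z=1) = P(X,Y=0) + P(X,Y=1) + P(X,Y=2)

I(X;Z) = I(X;f(Y)) = 0.0000 bits

Verification: 0.0207 ≥ 0.0000 ✓

Information cannot be created by processing; the function f can only lose information about X.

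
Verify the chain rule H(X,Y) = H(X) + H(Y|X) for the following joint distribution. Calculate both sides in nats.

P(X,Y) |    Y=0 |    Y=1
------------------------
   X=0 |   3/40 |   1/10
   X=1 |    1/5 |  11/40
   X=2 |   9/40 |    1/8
H(X,Y) = 1.6970, H(X) = 1.0261, H(Y|X) = 0.6709 (all in nats)

Chain rule: H(X,Y) = H(X) + H(Y|X)

Left side — joint entropy directly:
H(X,Y) = -Σ p(x,y) log p(x,y) = 1.6970 nats

Right side — compute H(Y|X) from the conditional distributions:
P(X) = (7/40, 19/40, 7/20), so H(X) = 1.0261 nats
H(Y|X) = Σ_x P(X=x) · H(Y|X=x):
  P(Y|X=0) = (3/7, 4/7), H(Y|X=0) = 0.6829, weight P(X=0) = 7/40
  P(Y|X=1) = (8/19, 11/19), H(Y|X=1) = 0.6806, weight P(X=1) = 19/40
  P(Y|X=2) = (9/14, 5/14), H(Y|X=2) = 0.6518, weight P(X=2) = 7/20
H(Y|X) = 0.6709 nats

H(X) + H(Y|X) = 1.0261 + 0.6709 = 1.6970 nats

Both sides equal 1.6970 nats. ✓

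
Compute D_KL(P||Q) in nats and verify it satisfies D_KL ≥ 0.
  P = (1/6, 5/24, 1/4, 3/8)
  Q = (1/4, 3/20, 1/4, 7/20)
0.0267 nats

KL divergence satisfies the Gibbs inequality: D_KL(P||Q) ≥ 0 for all distributions P, Q.

D_KL(P||Q) = Σ p(x) log(p(x)/q(x))
Term by term:
  x=0: 1/6 × log_e[(1/6)/(1/4)] = -0.0676
  x=1: 5/24 × log_e[(5/24)/(3/20)] = 0.0684
  x=2: 1/4 × log_e[(1/4)/(1/4)] = 0.0000
  x=3: 3/8 × log_e[(3/8)/(7/20)] = 0.0259
D_KL(P||Q) = 0.0267 nats

D_KL(P||Q) = 0.0267 ≥ 0 ✓

This non-negativity is a fundamental property: relative entropy cannot be negative because it measures how different Q is from P.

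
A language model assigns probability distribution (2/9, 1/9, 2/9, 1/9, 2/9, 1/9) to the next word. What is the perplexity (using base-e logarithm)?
5.6696

Perplexity is e^H (or exp(H) for natural log).

First, H = -Σ p log p = 1.7351 nats
Perplexity = e^1.7351 = 5.6696

Interpretation: The model's uncertainty is equivalent to choosing uniformly among 5.7 options.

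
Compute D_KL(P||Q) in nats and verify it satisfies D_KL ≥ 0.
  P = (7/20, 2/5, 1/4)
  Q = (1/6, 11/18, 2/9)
0.1196 nats

KL divergence satisfies the Gibbs inequality: D_KL(P||Q) ≥ 0 for all distributions P, Q.

D_KL(P||Q) = Σ p(x) log(p(x)/q(x))
Term by term:
  x=0: 7/20 × log_e[(7/20)/(1/6)] = 0.2597
  x=1: 2/5 × log_e[(2/5)/(11/18)] = -0.1695
  x=2: 1/4 × log_e[(1/4)/(2/9)] = 0.0294
D_KL(P||Q) = 0.1196 nats

D_KL(P||Q) = 0.1196 ≥ 0 ✓

This non-negativity is a fundamental property: relative entropy cannot be negative because it measures how different Q is from P.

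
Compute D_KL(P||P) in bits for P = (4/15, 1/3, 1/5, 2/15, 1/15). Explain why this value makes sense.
0.0000 bits

KL divergence satisfies the Gibbs inequality: D_KL(P||Q) ≥ 0 for all distributions P, Q.

D_KL(P||Q) = Σ p(x) log(p(x)/q(x))
Each term is p(x) × log_2(p(x)/p(x)) = p(x) × log_2(1) = 0, so the sum is 0.
D_KL(P||Q) = 0.0000 bits

When P = Q, the KL divergence is exactly 0, as there is no 'divergence' between identical distributions.

This non-negativity is a fundamental property: relative entropy cannot be negative because it measures how different Q is from P.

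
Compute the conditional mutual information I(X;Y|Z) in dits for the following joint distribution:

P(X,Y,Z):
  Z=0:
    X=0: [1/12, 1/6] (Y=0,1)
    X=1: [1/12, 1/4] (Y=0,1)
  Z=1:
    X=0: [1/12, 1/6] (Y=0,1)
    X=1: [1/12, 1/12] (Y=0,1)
0.0036 dits

Conditional mutual information: I(X;Y|Z) = H(X|Z) + H(Y|Z) - H(X,Y|Z)

H(Z) = 0.2950
H(X,Z) = 0.5898 → H(X|Z) = 0.2948
H(Y,Z) = 0.5683 → H(Y|Z) = 0.2734
H(X,Y,Z) = 0.8596 → H(X,Y|Z) = 0.5646

I(X;Y|Z) = 0.2948 + 0.2734 - 0.5646 = 0.0036 dits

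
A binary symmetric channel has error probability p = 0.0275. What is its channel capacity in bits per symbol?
0.8183 bits

For a binary symmetric channel (BSC) with error probability p:
Capacity C = 1 - H(p) bits per symbol

where H(p) = -p log₂(p) - (1-p) log₂(1-p) is the binary entropy function.

H(0.0275) = 0.1817 bits
C = 1 - 0.1817 = 0.8183 bits per symbol

This means we can reliably transmit up to 0.8183 bits of information per channel use.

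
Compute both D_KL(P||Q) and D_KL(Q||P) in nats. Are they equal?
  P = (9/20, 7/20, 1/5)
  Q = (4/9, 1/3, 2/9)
D_KL(P||Q) = 0.0016, D_KL(Q||P) = 0.0016

KL divergence is not symmetric: D_KL(P||Q) ≠ D_KL(Q||P) in general.

D_KL(P||Q) = 0.0016 nats
D_KL(Q||P) = 0.0016 nats

In this case they happen to be equal (to 4 decimal places).

This asymmetry is why KL divergence is not a true distance metric.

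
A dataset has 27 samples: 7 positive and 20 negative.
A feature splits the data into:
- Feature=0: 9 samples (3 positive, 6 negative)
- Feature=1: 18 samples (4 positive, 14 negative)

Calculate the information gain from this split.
0.0101 bits

Information Gain = H(Y) - H(Y|Feature)

Before split:
P(positive) = 7/27 = 0.2593
H(Y) = 0.8256 bits

After split:
Feature=0: H = 0.9183 bits (weight = 9/27)
Feature=1: H = 0.7642 bits (weight = 18/27)
H(Y|Feature) = (9/27)×0.9183 + (18/27)×0.7642 = 0.8156 bits

Information Gain = 0.8256 - 0.8156 = 0.0101 bits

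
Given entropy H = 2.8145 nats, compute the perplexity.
16.6848

Perplexity is e^H (or exp(H) for natural log).

H = 2.8145 nats
Perplexity = e^2.8145 = 16.6848

Interpretation: The model's uncertainty is equivalent to choosing uniformly among 16.7 options.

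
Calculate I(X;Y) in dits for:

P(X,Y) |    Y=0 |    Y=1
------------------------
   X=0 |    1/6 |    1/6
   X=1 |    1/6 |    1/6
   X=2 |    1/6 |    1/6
0.0000 dits

Mutual information: I(X;Y) = H(X) + H(Y) - H(X,Y)

Marginals:
P(X) = (1/3, 1/3, 1/3), H(X) = 0.4771 dits
P(Y) = (1/2, 1/2), H(Y) = 0.3010 dits

Joint entropy: H(X,Y) = 0.7782 dits

I(X;Y) = 0.4771 + 0.3010 - 0.7782 = 0.0000 dits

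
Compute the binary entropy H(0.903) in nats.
0.3184 nats

The binary entropy function is:
H(p) = -p log(p) - (1-p) log(1-p)

H(0.903) = -0.903 × log_e(0.903) - 0.097 × log_e(0.097)
H(0.903) = 0.3184 nats

Note: Binary entropy is maximized at p=0.5 (H=1 bit) and minimized at p=0 or p=1 (H=0).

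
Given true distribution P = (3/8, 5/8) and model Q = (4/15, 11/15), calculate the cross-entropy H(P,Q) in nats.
0.6895 nats

Cross-entropy: H(P,Q) = -Σ p(x) log q(x)

Alternatively: H(P,Q) = H(P) + D_KL(P||Q)
H(P) = 0.6616 nats
D_KL(P||Q) = 0.0279 nats

H(P,Q) = 0.6616 + 0.0279 = 0.6895 nats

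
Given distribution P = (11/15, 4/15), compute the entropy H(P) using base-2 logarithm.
0.8366 bits

Shannon entropy is H(X) = -Σ p(x) log p(x).

For P = (11/15, 4/15):
H = -11/15 × log_2(11/15) -4/15 × log_2(4/15)
H = 0.8366 bits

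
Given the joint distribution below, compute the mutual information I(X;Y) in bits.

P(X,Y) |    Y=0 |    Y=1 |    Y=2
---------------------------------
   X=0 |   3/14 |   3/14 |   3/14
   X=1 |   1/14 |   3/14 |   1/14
0.0481 bits

Mutual information: I(X;Y) = H(X) + H(Y) - H(X,Y)

Marginals:
P(X) = (9/14, 5/14), H(X) = 0.9403 bits
P(Y) = (2/7, 3/7, 2/7), H(Y) = 1.5567 bits

Joint entropy: H(X,Y) = 2.4488 bits

I(X;Y) = 0.9403 + 1.5567 - 2.4488 = 0.0481 bits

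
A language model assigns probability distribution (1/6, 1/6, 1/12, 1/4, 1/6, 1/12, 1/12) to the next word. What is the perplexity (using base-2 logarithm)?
6.4474

Perplexity is 2^H (or exp(H) for natural log).

First, H = -Σ p log p = 2.6887 bits
Perplexity = 2^2.6887 = 6.4474

Interpretation: The model's uncertainty is equivalent to choosing uniformly among 6.4 options.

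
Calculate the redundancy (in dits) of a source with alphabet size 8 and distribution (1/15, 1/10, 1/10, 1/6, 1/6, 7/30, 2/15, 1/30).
0.0519 dits

Redundancy measures how far a source is from maximum entropy:
R = H_max - H(X)

Maximum entropy for 8 symbols: H_max = log_10(8) = 0.9031 dits
Actual entropy: H(X) = 0.8512 dits
Redundancy: R = 0.9031 - 0.8512 = 0.0519 dits

This redundancy represents potential for compression: the source could be compressed by 0.0519 dits per symbol.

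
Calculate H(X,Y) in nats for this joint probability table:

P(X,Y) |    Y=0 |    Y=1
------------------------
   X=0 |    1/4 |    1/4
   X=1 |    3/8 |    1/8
1.3209 nats

Joint entropy is H(X,Y) = -Σ_{x,y} p(x,y) log p(x,y).

Summing over all non-zero entries:
H(X,Y) = -[1/4·log_e(1/4) + 1/4·log_e(1/4) + 3/8·log_e(3/8) + 1/8·log_e(1/8)]
H(X,Y) = 1.3209 nats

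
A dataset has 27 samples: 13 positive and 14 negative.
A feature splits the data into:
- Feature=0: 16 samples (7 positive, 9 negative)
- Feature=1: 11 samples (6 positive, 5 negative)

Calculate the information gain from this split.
0.0081 bits

Information Gain = H(Y) - H(Y|Feature)

Before split:
P(positive) = 13/27 = 0.4815
H(Y) = 0.9990 bits

After split:
Feature=0: H = 0.9887 bits (weight = 16/27)
Feature=1: H = 0.9940 bits (weight = 11/27)
H(Y|Feature) = (16/27)×0.9887 + (11/27)×0.9940 = 0.9909 bits

Information Gain = 0.9990 - 0.9909 = 0.0081 bits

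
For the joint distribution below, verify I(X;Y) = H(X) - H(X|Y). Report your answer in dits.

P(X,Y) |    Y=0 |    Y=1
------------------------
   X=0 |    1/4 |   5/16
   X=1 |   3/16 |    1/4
I(X;Y) = 0.0001 dits

Mutual information has multiple equivalent forms:
- I(X;Y) = H(X) - H(X|Y)
- I(X;Y) = H(Y) - H(Y|X)
- I(X;Y) = H(X) + H(Y) - H(X,Y)

Computing all quantities:
H(X) = 0.2976, H(Y) = 0.2976, H(X,Y) = 0.5952
H(X|Y) = 0.2976, H(Y|X) = 0.2976

Verification:
H(X) - H(X|Y) = 0.2976 - 0.2976 = 0.0001
H(Y) - H(Y|X) = 0.2976 - 0.2976 = 0.0001
H(X) + H(Y) - H(X,Y) = 0.2976 + 0.2976 - 0.5952 = 0.0001

All forms give I(X;Y) = 0.0001 dits. ✓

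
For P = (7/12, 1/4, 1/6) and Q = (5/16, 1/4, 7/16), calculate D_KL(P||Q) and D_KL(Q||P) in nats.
D_KL(P||Q) = 0.2032, D_KL(Q||P) = 0.2272

KL divergence is not symmetric: D_KL(P||Q) ≠ D_KL(Q||P) in general.

D_KL(P||Q) = 0.2032 nats
D_KL(Q||P) = 0.2272 nats

No, they are not equal!

This asymmetry is why KL divergence is not a true distance metric.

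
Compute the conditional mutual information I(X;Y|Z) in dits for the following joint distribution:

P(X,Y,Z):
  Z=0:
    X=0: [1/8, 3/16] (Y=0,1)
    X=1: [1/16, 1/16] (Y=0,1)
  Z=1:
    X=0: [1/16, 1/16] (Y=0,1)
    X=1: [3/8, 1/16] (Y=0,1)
0.0146 dits

Conditional mutual information: I(X;Y|Z) = H(X|Z) + H(Y|Z) - H(X,Y|Z)

H(Z) = 0.2976
H(X,Z) = 0.5407 → H(X|Z) = 0.2431
H(Y,Z) = 0.5568 → H(Y|Z) = 0.2592
H(X,Y,Z) = 0.7852 → H(X,Y|Z) = 0.4876

I(X;Y|Z) = 0.2431 + 0.2592 - 0.4876 = 0.0146 dits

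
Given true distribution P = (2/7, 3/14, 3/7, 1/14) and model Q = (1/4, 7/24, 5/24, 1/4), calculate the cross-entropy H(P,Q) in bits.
2.0651 bits

Cross-entropy: H(P,Q) = -Σ p(x) log q(x)

Alternatively: H(P,Q) = H(P) + D_KL(P||Q)
H(P) = 1.7885 bits
D_KL(P||Q) = 0.2766 bits

H(P,Q) = 1.7885 + 0.2766 = 2.0651 bits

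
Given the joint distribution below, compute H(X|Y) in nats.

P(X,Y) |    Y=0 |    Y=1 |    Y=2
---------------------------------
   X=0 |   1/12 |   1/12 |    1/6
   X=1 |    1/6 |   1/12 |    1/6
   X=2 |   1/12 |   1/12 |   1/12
1.0608 nats

Using the chain rule: H(X|Y) = H(X,Y) - H(Y)

First, compute H(X,Y) = 2.1383 nats

Marginal P(Y) = (1/3, 1/4, 5/12)
H(Y) = 1.0776 nats

H(X|Y) = H(X,Y) - H(Y) = 2.1383 - 1.0776 = 1.0608 nats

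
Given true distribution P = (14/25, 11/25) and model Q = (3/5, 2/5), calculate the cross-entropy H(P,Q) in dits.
0.2993 dits

Cross-entropy: H(P,Q) = -Σ p(x) log q(x)

Alternatively: H(P,Q) = H(P) + D_KL(P||Q)
H(P) = 0.2979 dits
D_KL(P||Q) = 0.0014 dits

H(P,Q) = 0.2979 + 0.0014 = 0.2993 dits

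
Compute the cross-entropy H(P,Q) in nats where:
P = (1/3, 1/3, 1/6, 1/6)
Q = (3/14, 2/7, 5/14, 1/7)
1.4270 nats

Cross-entropy: H(P,Q) = -Σ p(x) log q(x)

Alternatively: H(P,Q) = H(P) + D_KL(P||Q)
H(P) = 1.3297 nats
D_KL(P||Q) = 0.0973 nats

H(P,Q) = 1.3297 + 0.0973 = 1.4270 nats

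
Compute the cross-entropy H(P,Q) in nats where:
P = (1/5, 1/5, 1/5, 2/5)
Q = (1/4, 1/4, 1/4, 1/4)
1.3863 nats

Cross-entropy: H(P,Q) = -Σ p(x) log q(x)

Alternatively: H(P,Q) = H(P) + D_KL(P||Q)
H(P) = 1.3322 nats
D_KL(P||Q) = 0.0541 nats

H(P,Q) = 1.3322 + 0.0541 = 1.3863 nats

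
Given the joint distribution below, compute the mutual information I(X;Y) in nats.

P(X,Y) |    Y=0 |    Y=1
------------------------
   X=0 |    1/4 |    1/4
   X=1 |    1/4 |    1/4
0.0000 nats

Mutual information: I(X;Y) = H(X) + H(Y) - H(X,Y)

Marginals:
P(X) = (1/2, 1/2), H(X) = 0.6931 nats
P(Y) = (1/2, 1/2), H(Y) = 0.6931 nats

Joint entropy: H(X,Y) = 1.3863 nats

I(X;Y) = 0.6931 + 0.6931 - 1.3863 = 0.0000 nats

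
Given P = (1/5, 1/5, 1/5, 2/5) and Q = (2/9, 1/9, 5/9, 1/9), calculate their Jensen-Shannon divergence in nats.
0.0936 nats

Jensen-Shannon divergence is:
JSD(P||Q) = 0.5 × D_KL(P||M) + 0.5 × D_KL(Q||M)
where M = 0.5 × (P + Q) is the mixture distribution.

M = 0.5 × (1/5, 1/5, 1/5, 2/5) + 0.5 × (2/9, 1/9, 5/9, 1/9) = (0.211111, 0.155556, 0.377778, 0.255556)

D_KL(P||M) = 0.0915 nats
D_KL(Q||M) = 0.0957 nats

JSD(P||Q) = 0.5 × 0.0915 + 0.5 × 0.0957 = 0.0936 nats

Unlike KL divergence, JSD is symmetric and bounded: 0 ≤ JSD ≤ log(2).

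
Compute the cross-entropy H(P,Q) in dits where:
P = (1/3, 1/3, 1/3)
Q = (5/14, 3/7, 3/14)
0.4947 dits

Cross-entropy: H(P,Q) = -Σ p(x) log q(x)

Alternatively: H(P,Q) = H(P) + D_KL(P||Q)
H(P) = 0.4771 dits
D_KL(P||Q) = 0.0176 dits

H(P,Q) = 0.4771 + 0.0176 = 0.4947 dits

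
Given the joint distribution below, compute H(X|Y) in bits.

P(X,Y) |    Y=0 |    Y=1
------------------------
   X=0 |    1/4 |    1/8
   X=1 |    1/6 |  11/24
0.8418 bits

Using the chain rule: H(X|Y) = H(X,Y) - H(Y)

First, compute H(X,Y) = 1.8217 bits

Marginal P(Y) = (5/12, 7/12)
H(Y) = 0.9799 bits

H(X|Y) = H(X,Y) - H(Y) = 1.8217 - 0.9799 = 0.8418 bits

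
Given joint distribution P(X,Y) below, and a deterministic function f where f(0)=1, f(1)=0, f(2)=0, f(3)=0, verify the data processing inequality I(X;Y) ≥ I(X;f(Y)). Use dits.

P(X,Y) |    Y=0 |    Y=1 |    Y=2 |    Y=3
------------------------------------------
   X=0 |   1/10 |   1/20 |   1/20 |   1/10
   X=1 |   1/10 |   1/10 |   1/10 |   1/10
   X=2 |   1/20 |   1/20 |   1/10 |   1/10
I(X;Y) = 0.0104, I(X;f(Y)) = 0.0049, inequality holds: 0.0104 ≥ 0.0049

Data Processing Inequality: For any Markov chain X → Y → Z, we have I(X;Y) ≥ I(X;Z).

Here Z = f(Y) is a deterministic function of Y, forming X → Y → Z.

Original I(X;Y) = 0.0104 dits

After applying f:
P(X,Z) where Z=f(Y):
- P(X,Z=0) = P(X,Y=1) + P(X,Y=2) + P(X,Y=3)
- P(X,Z=1) = P(X,Y=0)

I(X;Z) = I(X;f(Y)) = 0.0049 dits

Verification: 0.0104 ≥ 0.0049 ✓

Information cannot be created by processing; the function f can only lose information about X.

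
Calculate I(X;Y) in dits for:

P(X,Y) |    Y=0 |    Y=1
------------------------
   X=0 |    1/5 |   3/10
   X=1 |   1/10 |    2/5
0.0105 dits

Mutual information: I(X;Y) = H(X) + H(Y) - H(X,Y)

Marginals:
P(X) = (1/2, 1/2), H(X) = 0.3010 dits
P(Y) = (3/10, 7/10), H(Y) = 0.2653 dits

Joint entropy: H(X,Y) = 0.5558 dits

I(X;Y) = 0.3010 + 0.2653 - 0.5558 = 0.0105 dits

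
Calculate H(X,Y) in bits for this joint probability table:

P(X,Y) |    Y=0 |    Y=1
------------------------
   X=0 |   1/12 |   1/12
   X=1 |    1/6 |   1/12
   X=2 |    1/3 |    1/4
2.3554 bits

Joint entropy is H(X,Y) = -Σ_{x,y} p(x,y) log p(x,y).

Summing over all non-zero entries:
H(X,Y) = -[1/12·log_2(1/12) + 1/12·log_2(1/12) + 1/6·log_2(1/6) + 1/12·log_2(1/12) + 1/3·log_2(1/3) + 1/4·log_2(1/4)]
H(X,Y) = 2.3554 bits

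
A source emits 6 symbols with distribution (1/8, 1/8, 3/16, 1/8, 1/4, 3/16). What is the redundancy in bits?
0.0543 bits

Redundancy measures how far a source is from maximum entropy:
R = H_max - H(X)

Maximum entropy for 6 symbols: H_max = log_2(6) = 2.5850 bits
Actual entropy: H(X) = 2.5306 bits
Redundancy: R = 2.5850 - 2.5306 = 0.0543 bits

This redundancy represents potential for compression: the source could be compressed by 0.0543 bits per symbol.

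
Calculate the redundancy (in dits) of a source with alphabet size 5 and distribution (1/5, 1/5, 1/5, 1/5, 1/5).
0.0000 dits

Redundancy measures how far a source is from maximum entropy:
R = H_max - H(X)

Maximum entropy for 5 symbols: H_max = log_10(5) = 0.6990 dits
Actual entropy: H(X) = 0.6990 dits
Redundancy: R = 0.6990 - 0.6990 = 0.0000 dits

This redundancy represents potential for compression: the source could be compressed by 0.0000 dits per symbol.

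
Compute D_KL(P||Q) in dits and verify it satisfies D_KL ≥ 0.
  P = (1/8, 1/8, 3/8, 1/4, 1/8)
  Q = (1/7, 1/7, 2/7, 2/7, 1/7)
0.0080 dits

KL divergence satisfies the Gibbs inequality: D_KL(P||Q) ≥ 0 for all distributions P, Q.

D_KL(P||Q) = Σ p(x) log(p(x)/q(x))
Term by term:
  x=0: 1/8 × log_10[(1/8)/(1/7)] = -0.0072
  x=1: 1/8 × log_10[(1/8)/(1/7)] = -0.0072
  x=2: 3/8 × log_10[(3/8)/(2/7)] = 0.0443
  x=3: 1/4 × log_10[(1/4)/(2/7)] = -0.0145
  x=4: 1/8 × log_10[(1/8)/(1/7)] = -0.0072
D_KL(P||Q) = 0.0080 dits

D_KL(P||Q) = 0.0080 ≥ 0 ✓

This non-negativity is a fundamental property: relative entropy cannot be negative because it measures how different Q is from P.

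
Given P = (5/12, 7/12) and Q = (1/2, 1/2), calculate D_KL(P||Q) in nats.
0.0140 nats

KL divergence: D_KL(P||Q) = Σ p(x) log(p(x)/q(x))

Computing term by term:
  x=0: 5/12 × log_e[(5/12)/(1/2)] = 5/12 × -0.1823 = -0.0760
  x=1: 7/12 × log_e[(7/12)/(1/2)] = 7/12 × 0.1542 = 0.0899

D_KL(P||Q) = 0.0140 nats

Note: KL divergence is always non-negative and equals 0 iff P = Q.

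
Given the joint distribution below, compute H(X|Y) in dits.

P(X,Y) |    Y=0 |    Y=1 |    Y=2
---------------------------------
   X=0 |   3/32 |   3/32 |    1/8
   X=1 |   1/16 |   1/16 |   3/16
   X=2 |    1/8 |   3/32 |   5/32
0.4680 dits

Using the chain rule: H(X|Y) = H(X,Y) - H(Y)

First, compute H(X,Y) = 0.9277 dits

Marginal P(Y) = (9/32, 1/4, 15/32)
H(Y) = 0.4597 dits

H(X|Y) = H(X,Y) - H(Y) = 0.9277 - 0.4597 = 0.4680 dits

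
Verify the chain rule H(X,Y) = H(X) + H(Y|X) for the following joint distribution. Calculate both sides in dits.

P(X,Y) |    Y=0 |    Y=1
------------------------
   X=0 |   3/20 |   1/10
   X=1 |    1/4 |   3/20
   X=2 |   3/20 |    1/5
H(X,Y) = 0.7611, H(X) = 0.4693, H(Y|X) = 0.2918 (all in dits)

Chain rule: H(X,Y) = H(X) + H(Y|X)

Left side — joint entropy directly:
H(X,Y) = -Σ p(x,y) log p(x,y) = 0.7611 dits

Right side — compute H(Y|X) from the conditional distributions:
P(X) = (1/4, 2/5, 7/20), so H(X) = 0.4693 dits
H(Y|X) = Σ_x P(X=x) · H(Y|X=x):
  P(Y|X=0) = (3/5, 2/5), H(Y|X=0) = 0.2923, weight P(X=0) = 1/4
  P(Y|X=1) = (5/8, 3/8), H(Y|X=1) = 0.2873, weight P(X=1) = 2/5
  P(Y|X=2) = (3/7, 4/7), H(Y|X=2) = 0.2966, weight P(X=2) = 7/20
H(Y|X) = 0.2918 dits

H(X) + H(Y|X) = 0.4693 + 0.2918 = 0.7611 dits

Both sides equal 0.7611 dits. ✓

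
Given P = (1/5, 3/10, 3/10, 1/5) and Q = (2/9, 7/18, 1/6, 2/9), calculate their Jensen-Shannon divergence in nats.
0.0131 nats

Jensen-Shannon divergence is:
JSD(P||Q) = 0.5 × D_KL(P||M) + 0.5 × D_KL(Q||M)
where M = 0.5 × (P + Q) is the mixture distribution.

M = 0.5 × (1/5, 3/10, 3/10, 1/5) + 0.5 × (2/9, 7/18, 1/6, 2/9) = (0.211111, 0.344444, 7/30, 0.211111)

D_KL(P||M) = 0.0123 nats
D_KL(Q||M) = 0.0139 nats

JSD(P||Q) = 0.5 × 0.0123 + 0.5 × 0.0139 = 0.0131 nats

Unlike KL divergence, JSD is symmetric and bounded: 0 ≤ JSD ≤ log(2).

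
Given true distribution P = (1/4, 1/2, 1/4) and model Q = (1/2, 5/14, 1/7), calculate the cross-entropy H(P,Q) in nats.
1.1746 nats

Cross-entropy: H(P,Q) = -Σ p(x) log q(x)

Alternatively: H(P,Q) = H(P) + D_KL(P||Q)
H(P) = 1.0397 nats
D_KL(P||Q) = 0.1349 nats

H(P,Q) = 1.0397 + 0.1349 = 1.1746 nats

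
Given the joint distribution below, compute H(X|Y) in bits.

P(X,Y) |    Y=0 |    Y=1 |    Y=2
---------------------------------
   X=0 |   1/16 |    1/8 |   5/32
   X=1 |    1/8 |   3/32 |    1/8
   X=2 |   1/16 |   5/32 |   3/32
1.5409 bits

Using the chain rule: H(X|Y) = H(X,Y) - H(Y)

First, compute H(X,Y) = 3.1022 bits

Marginal P(Y) = (1/4, 3/8, 3/8)
H(Y) = 1.5613 bits

H(X|Y) = H(X,Y) - H(Y) = 3.1022 - 1.5613 = 1.5409 bits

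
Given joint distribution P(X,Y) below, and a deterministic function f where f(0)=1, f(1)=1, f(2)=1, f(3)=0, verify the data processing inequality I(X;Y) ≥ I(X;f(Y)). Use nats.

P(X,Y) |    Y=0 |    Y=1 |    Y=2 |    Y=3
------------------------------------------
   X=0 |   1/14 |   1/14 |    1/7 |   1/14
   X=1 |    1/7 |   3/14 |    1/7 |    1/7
I(X;Y) = 0.0203, I(X;f(Y)) = 0.0003, inequality holds: 0.0203 ≥ 0.0003

Data Processing Inequality: For any Markov chain X → Y → Z, we have I(X;Y) ≥ I(X;Z).

Here Z = f(Y) is a deterministic function of Y, forming X → Y → Z.

Original I(X;Y) = 0.0203 nats

After applying f:
P(X,Z) where Z=f(Y):
- P(X,Z=0) = P(X,Y=3)
- P(X,Z=1) = P(X,Y=0) + P(X,Y=1) + P(X,Y=2)

I(X;Z) = I(X;f(Y)) = 0.0003 nats

Verification: 0.0203 ≥ 0.0003 ✓

Information cannot be created by processing; the function f can only lose information about X.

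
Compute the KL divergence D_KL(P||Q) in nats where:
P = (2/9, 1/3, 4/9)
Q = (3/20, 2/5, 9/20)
0.0210 nats

KL divergence: D_KL(P||Q) = Σ p(x) log(p(x)/q(x))

Computing term by term:
  x=0: 2/9 × log_e[(2/9)/(3/20)] = 2/9 × 0.3930 = 0.0873
  x=1: 1/3 × log_e[(1/3)/(2/5)] = 1/3 × -0.1823 = -0.0608
  x=2: 4/9 × log_e[(4/9)/(9/20)] = 4/9 × -0.0124 = -0.0055

D_KL(P||Q) = 0.0210 nats

Note: KL divergence is always non-negative and equals 0 iff P = Q.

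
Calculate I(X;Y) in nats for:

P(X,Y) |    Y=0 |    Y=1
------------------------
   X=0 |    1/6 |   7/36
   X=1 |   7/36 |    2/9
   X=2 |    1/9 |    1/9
0.0005 nats

Mutual information: I(X;Y) = H(X) + H(Y) - H(X,Y)

Marginals:
P(X) = (13/36, 5/12, 2/9), H(X) = 1.0668 nats
P(Y) = (17/36, 19/36), H(Y) = 0.6916 nats

Joint entropy: H(X,Y) = 1.7580 nats

I(X;Y) = 1.0668 + 0.6916 - 1.7580 = 0.0005 nats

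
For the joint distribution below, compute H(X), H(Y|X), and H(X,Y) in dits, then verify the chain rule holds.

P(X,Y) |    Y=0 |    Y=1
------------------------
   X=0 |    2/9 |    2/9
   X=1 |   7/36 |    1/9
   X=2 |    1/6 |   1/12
H(X,Y) = 0.7543, H(X) = 0.4644, H(Y|X) = 0.2899 (all in dits)

Chain rule: H(X,Y) = H(X) + H(Y|X)

Left side — joint entropy directly:
H(X,Y) = -Σ p(x,y) log p(x,y) = 0.7543 dits

Right side — compute H(Y|X) from the conditional distributions:
P(X) = (4/9, 11/36, 1/4), so H(X) = 0.4644 dits
H(Y|X) = Σ_x P(X=x) · H(Y|X=x):
  P(Y|X=0) = (1/2, 1/2), H(Y|X=0) = 0.3010, weight P(X=0) = 4/9
  P(Y|X=1) = (7/11, 4/11), H(Y|X=1) = 0.2847, weight P(X=1) = 11/36
  P(Y|X=2) = (2/3, 1/3), H(Y|X=2) = 0.2764, weight P(X=2) = 1/4
H(Y|X) = 0.2899 dits

H(X) + H(Y|X) = 0.4644 + 0.2899 = 0.7543 dits

Both sides equal 0.7543 dits. ✓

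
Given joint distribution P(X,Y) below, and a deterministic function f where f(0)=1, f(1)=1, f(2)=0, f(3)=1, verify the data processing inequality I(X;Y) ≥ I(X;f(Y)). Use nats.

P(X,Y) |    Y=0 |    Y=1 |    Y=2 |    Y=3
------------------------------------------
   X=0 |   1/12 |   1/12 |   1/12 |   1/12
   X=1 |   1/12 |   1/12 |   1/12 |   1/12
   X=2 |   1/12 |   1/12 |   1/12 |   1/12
I(X;Y) = 0.0000, I(X;f(Y)) = 0.0000, inequality holds: 0.0000 ≥ 0.0000

Data Processing Inequality: For any Markov chain X → Y → Z, we have I(X;Y) ≥ I(X;Z).

Here Z = f(Y) is a deterministic function of Y, forming X → Y → Z.

Original I(X;Y) = 0.0000 nats

After applying f:
P(X,Z) where Z=f(Y):
- P(X,Z=0) = P(X,Y=2)
- P(X,Z=1) = P(X,Y=0) + P(X,Y=1) + P(X,Y=3)

I(X;Z) = I(X;f(Y)) = 0.0000 nats

Verification: 0.0000 ≥ 0.0000 ✓

Information cannot be created by processing; the function f can only lose information about X.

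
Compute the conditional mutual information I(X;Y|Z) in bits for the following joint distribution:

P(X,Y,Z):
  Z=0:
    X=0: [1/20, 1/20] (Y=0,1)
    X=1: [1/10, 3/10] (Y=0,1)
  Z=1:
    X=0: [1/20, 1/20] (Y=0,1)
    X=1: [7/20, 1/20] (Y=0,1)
0.0597 bits

Conditional mutual information: I(X;Y|Z) = H(X|Z) + H(Y|Z) - H(X,Y|Z)

H(Z) = 1.0000
H(X,Z) = 1.7219 → H(X|Z) = 0.7219
H(Y,Z) = 1.8016 → H(Y|Z) = 0.8016
H(X,Y,Z) = 2.4639 → H(X,Y|Z) = 1.4639

I(X;Y|Z) = 0.7219 + 0.8016 - 1.4639 = 0.0597 bits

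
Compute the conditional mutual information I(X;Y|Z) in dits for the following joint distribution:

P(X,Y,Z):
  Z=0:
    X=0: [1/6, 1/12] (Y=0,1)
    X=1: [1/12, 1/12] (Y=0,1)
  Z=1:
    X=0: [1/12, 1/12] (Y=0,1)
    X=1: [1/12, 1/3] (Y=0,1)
0.0133 dits

Conditional mutual information: I(X;Y|Z) = H(X|Z) + H(Y|Z) - H(X,Y|Z)

H(Z) = 0.2950
H(X,Z) = 0.5683 → H(X|Z) = 0.2734
H(Y,Z) = 0.5683 → H(Y|Z) = 0.2734
H(X,Y,Z) = 0.8283 → H(X,Y|Z) = 0.5334

I(X;Y|Z) = 0.2734 + 0.2734 - 0.5334 = 0.0133 dits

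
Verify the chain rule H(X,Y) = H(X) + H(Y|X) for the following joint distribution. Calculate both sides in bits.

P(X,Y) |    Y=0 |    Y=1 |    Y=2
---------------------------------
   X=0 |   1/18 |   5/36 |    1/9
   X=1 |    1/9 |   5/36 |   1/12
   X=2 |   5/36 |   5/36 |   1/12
H(X,Y) = 3.1158, H(X) = 1.5816, H(Y|X) = 1.5342 (all in bits)

Chain rule: H(X,Y) = H(X) + H(Y|X)

Left side — joint entropy directly:
H(X,Y) = -Σ p(x,y) log p(x,y) = 3.1158 bits

Right side — compute H(Y|X) from the conditional distributions:
P(X) = (11/36, 1/3, 13/36), so H(X) = 1.5816 bits
H(Y|X) = Σ_x P(X=x) · H(Y|X=x):
  P(Y|X=0) = (2/11, 5/11, 4/11), H(Y|X=0) = 1.4949, weight P(X=0) = 11/36
  P(Y|X=1) = (1/3, 5/12, 1/4), H(Y|X=1) = 1.5546, weight P(X=1) = 1/3
  P(Y|X=2) = (5/13, 5/13, 3/13), H(Y|X=2) = 1.5486, weight P(X=2) = 13/36
H(Y|X) = 1.5342 bits

H(X) + H(Y|X) = 1.5816 + 1.5342 = 3.1158 bits

Both sides equal 3.1158 bits. ✓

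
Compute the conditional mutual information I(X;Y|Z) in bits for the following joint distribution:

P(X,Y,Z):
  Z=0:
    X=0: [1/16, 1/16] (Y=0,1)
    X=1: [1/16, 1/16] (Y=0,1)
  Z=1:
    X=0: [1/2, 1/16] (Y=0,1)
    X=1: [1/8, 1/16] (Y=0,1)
0.0323 bits

Conditional mutual information: I(X;Y|Z) = H(X|Z) + H(Y|Z) - H(X,Y|Z)

H(Z) = 0.8113
H(X,Z) = 1.6697 → H(X|Z) = 0.8585
H(Y,Z) = 1.5488 → H(Y|Z) = 0.7375
H(X,Y,Z) = 2.3750 → H(X,Y|Z) = 1.5637

I(X;Y|Z) = 0.8585 + 0.7375 - 1.5637 = 0.0323 bits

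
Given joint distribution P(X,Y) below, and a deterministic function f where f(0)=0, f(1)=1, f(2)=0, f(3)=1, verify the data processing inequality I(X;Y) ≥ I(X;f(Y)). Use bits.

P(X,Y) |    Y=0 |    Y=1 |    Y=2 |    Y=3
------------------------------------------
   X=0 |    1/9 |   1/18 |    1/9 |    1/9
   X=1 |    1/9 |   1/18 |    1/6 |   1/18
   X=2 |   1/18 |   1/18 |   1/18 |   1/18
I(X;Y) = 0.0353, I(X;f(Y)) = 0.0231, inequality holds: 0.0353 ≥ 0.0231

Data Processing Inequality: For any Markov chain X → Y → Z, we have I(X;Y) ≥ I(X;Z).

Here Z = f(Y) is a deterministic function of Y, forming X → Y → Z.

Original I(X;Y) = 0.0353 bits

After applying f:
P(X,Z) where Z=f(Y):
- P(X,Z=0) = P(X,Y=0) + P(X,Y=2)
- P(X,Z=1) = P(X,Y=1) + P(X,Y=3)

I(X;Z) = I(X;f(Y)) = 0.0231 bits

Verification: 0.0353 ≥ 0.0231 ✓

Information cannot be created by processing; the function f can only lose information about X.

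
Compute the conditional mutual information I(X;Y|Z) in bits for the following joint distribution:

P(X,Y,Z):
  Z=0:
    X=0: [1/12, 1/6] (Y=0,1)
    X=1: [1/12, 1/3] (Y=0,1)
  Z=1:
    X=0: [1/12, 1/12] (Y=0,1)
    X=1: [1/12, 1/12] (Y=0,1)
0.0105 bits

Conditional mutual information: I(X;Y|Z) = H(X|Z) + H(Y|Z) - H(X,Y|Z)

H(Z) = 0.9183
H(X,Z) = 1.8879 → H(X|Z) = 0.9696
H(Y,Z) = 1.7925 → H(Y|Z) = 0.8742
H(X,Y,Z) = 2.7516 → H(X,Y|Z) = 1.8333

I(X;Y|Z) = 0.9696 + 0.8742 - 1.8333 = 0.0105 bits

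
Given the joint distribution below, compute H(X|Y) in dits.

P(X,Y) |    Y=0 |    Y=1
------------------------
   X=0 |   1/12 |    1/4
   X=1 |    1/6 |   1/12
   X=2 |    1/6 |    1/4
0.4453 dits

Using the chain rule: H(X|Y) = H(X,Y) - H(Y)

First, compute H(X,Y) = 0.7403 dits

Marginal P(Y) = (5/12, 7/12)
H(Y) = 0.2950 dits

H(X|Y) = H(X,Y) - H(Y) = 0.7403 - 0.2950 = 0.4453 dits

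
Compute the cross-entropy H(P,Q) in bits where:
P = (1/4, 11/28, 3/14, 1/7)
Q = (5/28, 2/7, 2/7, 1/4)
2.0044 bits

Cross-entropy: H(P,Q) = -Σ p(x) log q(x)

Alternatively: H(P,Q) = H(P) + D_KL(P||Q)
H(P) = 1.9068 bits
D_KL(P||Q) = 0.0976 bits

H(P,Q) = 1.9068 + 0.0976 = 2.0044 bits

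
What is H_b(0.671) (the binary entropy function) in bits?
0.9139 bits

The binary entropy function is:
H(p) = -p log(p) - (1-p) log(1-p)

H(0.671) = -0.671 × log_2(0.671) - 0.329 × log_2(0.329)
H(0.671) = 0.9139 bits

Note: Binary entropy is maximized at p=0.5 (H=1 bit) and minimized at p=0 or p=1 (H=0).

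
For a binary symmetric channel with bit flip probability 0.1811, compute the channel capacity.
0.3175 bits

For a binary symmetric channel (BSC) with error probability p:
Capacity C = 1 - H(p) bits per symbol

where H(p) = -p log₂(p) - (1-p) log₂(1-p) is the binary entropy function.

H(0.1811) = 0.6825 bits
C = 1 - 0.6825 = 0.3175 bits per symbol

This means we can reliably transmit up to 0.3175 bits of information per channel use.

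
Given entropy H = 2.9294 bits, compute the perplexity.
7.6179

Perplexity is 2^H (or exp(H) for natural log).

H = 2.9294 bits
Perplexity = 2^2.9294 = 7.6179

Interpretation: The model's uncertainty is equivalent to choosing uniformly among 7.6 options.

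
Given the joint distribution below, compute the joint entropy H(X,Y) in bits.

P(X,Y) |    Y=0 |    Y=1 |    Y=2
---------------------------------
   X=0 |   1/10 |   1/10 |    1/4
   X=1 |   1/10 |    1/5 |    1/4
2.4610 bits

Joint entropy is H(X,Y) = -Σ_{x,y} p(x,y) log p(x,y).

Summing over all non-zero entries:
H(X,Y) = -[1/10·log_2(1/10) + 1/10·log_2(1/10) + 1/4·log_2(1/4) + 1/10·log_2(1/10) + 1/5·log_2(1/5) + 1/4·log_2(1/4)]
H(X,Y) = 2.4610 bits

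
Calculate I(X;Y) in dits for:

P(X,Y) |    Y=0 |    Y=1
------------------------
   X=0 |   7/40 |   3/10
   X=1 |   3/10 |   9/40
0.0090 dits

Mutual information: I(X;Y) = H(X) + H(Y) - H(X,Y)

Marginals:
P(X) = (19/40, 21/40), H(X) = 0.3005 dits
P(Y) = (19/40, 21/40), H(Y) = 0.3005 dits

Joint entropy: H(X,Y) = 0.5920 dits

I(X;Y) = 0.3005 + 0.3005 - 0.5920 = 0.0090 dits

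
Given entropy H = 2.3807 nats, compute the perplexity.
10.8125

Perplexity is e^H (or exp(H) for natural log).

H = 2.3807 nats
Perplexity = e^2.3807 = 10.8125

Interpretation: The model's uncertainty is equivalent to choosing uniformly among 10.8 options.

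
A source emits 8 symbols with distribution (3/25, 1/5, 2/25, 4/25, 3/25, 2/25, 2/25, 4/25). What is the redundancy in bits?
0.0809 bits

Redundancy measures how far a source is from maximum entropy:
R = H_max - H(X)

Maximum entropy for 8 symbols: H_max = log_2(8) = 3.0000 bits
Actual entropy: H(X) = 2.9191 bits
Redundancy: R = 3.0000 - 2.9191 = 0.0809 bits

This redundancy represents potential for compression: the source could be compressed by 0.0809 bits per symbol.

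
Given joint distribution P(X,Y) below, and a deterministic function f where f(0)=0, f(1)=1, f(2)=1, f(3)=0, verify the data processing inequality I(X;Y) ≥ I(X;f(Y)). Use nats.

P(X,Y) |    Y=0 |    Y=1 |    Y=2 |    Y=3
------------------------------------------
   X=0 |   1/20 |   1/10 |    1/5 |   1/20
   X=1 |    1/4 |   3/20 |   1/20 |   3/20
I(X;Y) = 0.1320, I(X;f(Y)) = 0.0863, inequality holds: 0.1320 ≥ 0.0863

Data Processing Inequality: For any Markov chain X → Y → Z, we have I(X;Y) ≥ I(X;Z).

Here Z = f(Y) is a deterministic function of Y, forming X → Y → Z.

Original I(X;Y) = 0.1320 nats

After applying f:
P(X,Z) where Z=f(Y):
- P(X,Z=0) = P(X,Y=0) + P(X,Y=3)
- P(X,Z=1) = P(X,Y=1) + P(X,Y=2)

I(X;Z) = I(X;f(Y)) = 0.0863 nats

Verification: 0.1320 ≥ 0.0863 ✓

Information cannot be created by processing; the function f can only lose information about X.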